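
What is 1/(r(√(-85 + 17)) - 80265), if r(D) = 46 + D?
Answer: -80219/6435088029 - 2*I*√17/6435088029 ≈ -1.2466e-5 - 1.2814e-9*I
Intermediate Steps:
1/(r(√(-85 + 17)) - 80265) = 1/((46 + √(-85 + 17)) - 80265) = 1/((46 + √(-68)) - 80265) = 1/((46 + 2*I*√17) - 80265) = 1/(-80219 + 2*I*√17)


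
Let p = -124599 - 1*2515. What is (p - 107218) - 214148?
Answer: -448480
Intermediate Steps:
p = -127114 (p = -124599 - 2515 = -127114)
(p - 107218) - 214148 = (-127114 - 107218) - 214148 = -234332 - 214148 = -448480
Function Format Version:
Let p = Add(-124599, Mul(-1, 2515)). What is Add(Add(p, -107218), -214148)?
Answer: -448480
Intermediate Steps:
p = -127114 (p = Add(-124599, -2515) = -127114)
Add(Add(p, -107218), -214148) = Add(Add(-127114, -107218), -214148) = Add(-234332, -214148) = -448480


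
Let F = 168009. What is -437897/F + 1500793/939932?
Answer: -22778095981/22559576484 ≈ -1.0097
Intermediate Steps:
-437897/F + 1500793/939932 = -437897/168009 + 1500793/939932 = -437897*1/168009 + 1500793*(1/939932) = -437897/168009 + 214399/134276 = -22778095981/22559576484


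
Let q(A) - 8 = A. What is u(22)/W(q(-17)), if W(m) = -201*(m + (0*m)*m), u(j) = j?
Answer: 22/1809 ≈ 0.012161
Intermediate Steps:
q(A) = 8 + A
W(m) = -201*m (W(m) = -201*(m + 0*m) = -201*(m + 0) = -201*m)
u(22)/W(q(-17)) = 22/((-201*(8 - 17))) = 22/((-201*(-9))) = 22/1809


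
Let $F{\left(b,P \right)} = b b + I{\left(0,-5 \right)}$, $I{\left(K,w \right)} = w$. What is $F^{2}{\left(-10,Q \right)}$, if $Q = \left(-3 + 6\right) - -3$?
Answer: $9025$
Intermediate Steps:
$Q = 6$ ($Q = 3 + 3 = 6$)
$F{\left(b,P \right)} = -5 + b^{2}$ ($F{\left(b,P \right)} = b b - 5 = b^{2} - 5 = -5 + b^{2}$)
$F^{2}{\left(-10,Q \right)} = \left(-5 + \left(-10\right)^{2}\right)^{2} = \left(-5 + 100\right)^{2} = 95^{2} = 9025$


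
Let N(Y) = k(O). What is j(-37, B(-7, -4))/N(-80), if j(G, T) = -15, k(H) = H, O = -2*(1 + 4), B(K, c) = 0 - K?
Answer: 3/2 ≈ 1.5000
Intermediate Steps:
B(K, c) = -K
O = -10 (O = -2*5 = -10)
N(Y) = -10
j(-37, B(-7, -4))/N(-80) = -15/(-10) = -15*(-⅒) = 3/2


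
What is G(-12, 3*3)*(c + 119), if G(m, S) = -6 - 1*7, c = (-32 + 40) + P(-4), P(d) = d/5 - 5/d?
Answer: -33137/20 ≈ -1656.8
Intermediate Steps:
P(d) = -5/d + d/5 (P(d) = d*(⅕) - 5/d = d/5 - 5/d = -5/d + d/5)
c = 169/20 (c = (-32 + 40) + (-5/(-4) + (⅕)*(-4)) = 8 + (-5*(-¼) - ⅘) = 8 + (5/4 - ⅘) = 8 + 9/20 = 169/20 ≈ 8.4500)
G(m, S) = -13 (G(m, S) = -6 - 7 = -13)
G(-12, 3*3)*(c + 119) = -13*(169/20 + 119) = -13*2549/20 = -33137/20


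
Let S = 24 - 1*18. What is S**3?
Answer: 216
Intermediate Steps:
S = 6 (S = 24 - 18 = 6)
S**3 = 6**3 = 216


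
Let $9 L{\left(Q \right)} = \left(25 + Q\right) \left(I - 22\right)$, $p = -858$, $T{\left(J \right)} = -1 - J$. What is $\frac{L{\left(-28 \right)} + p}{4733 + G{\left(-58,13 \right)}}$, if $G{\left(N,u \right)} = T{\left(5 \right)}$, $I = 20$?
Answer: $- \frac{2572}{14181} \approx -0.18137$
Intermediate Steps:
$L{\left(Q \right)} = - \frac{50}{9} - \frac{2 Q}{9}$ ($L{\left(Q \right)} = \frac{\left(25 + Q\right) \left(20 - 22\right)}{9} = \frac{\left(25 + Q\right) \left(-2\right)}{9} = \frac{-50 - 2 Q}{9} = - \frac{50}{9} - \frac{2 Q}{9}$)
$G{\left(N,u \right)} = -6$ ($G{\left(N,u \right)} = -1 - 5 = -6$)
$\frac{L{\left(-28 \right)} + p}{4733 + G{\left(-58,13 \right)}} = \frac{\left(- \frac{50}{9} - - \frac{56}{9}\right) - 858}{4733 - 6} = \frac{\left(- \frac{50}{9} + \frac{56}{9}\right) - 858}{4727} = \left(\frac{2}{3} - 858\right) \frac{1}{4727} = \left(- \frac{2572}{3}\right) \frac{1}{4727} = - \frac{2572}{14181}$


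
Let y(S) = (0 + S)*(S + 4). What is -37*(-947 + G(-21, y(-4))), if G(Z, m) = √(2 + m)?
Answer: 35039 - 37*√2 ≈ 34987.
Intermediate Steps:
y(S) = S*(4 + S)
-37*(-947 + G(-21, y(-4))) = -37*(-947 + √(2 - 4*(4 - 4))) = -37*(-947 + √(2 - 4*0)) = -37*(-947 + √(2 + 0)) = -37*(-947 + √2) = 35039 - 37*√2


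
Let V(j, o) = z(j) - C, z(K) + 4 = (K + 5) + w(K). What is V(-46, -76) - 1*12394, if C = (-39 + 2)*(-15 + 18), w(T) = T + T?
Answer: -12420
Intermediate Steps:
w(T) = 2*T
C = -111 (C = -37*3 = -111)
z(K) = 1 + 3*K (z(K) = -4 + ((K + 5) + 2*K) = -4 + ((5 + K) + 2*K) = -4 + (5 + 3*K) = 1 + 3*K)
V(j, o) = 112 + 3*j (V(j, o) = (1 + 3*j) - 1*(-111) = (1 + 3*j) + 111 = 112 + 3*j)
V(-46, -76) - 1*12394 = (112 + 3*(-46)) - 1*12394 = (112 - 138) - 12394 = -26 - 12394 = -12420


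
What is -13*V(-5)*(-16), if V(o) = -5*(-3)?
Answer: 3120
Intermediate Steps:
V(o) = 15
-13*V(-5)*(-16) = -13*15*(-16) = -195*(-16) = 3120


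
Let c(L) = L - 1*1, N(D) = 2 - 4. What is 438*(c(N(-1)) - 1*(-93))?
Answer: 39420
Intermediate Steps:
N(D) = -2
c(L) = -1 + L (c(L) = L - 1 = -1 + L)
438*(c(N(-1)) - 1*(-93)) = 438*((-1 - 2) - 1*(-93)) = 438*(-3 + 93) = 438*90 = 39420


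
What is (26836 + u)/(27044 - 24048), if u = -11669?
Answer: 15167/2996 ≈ 5.0624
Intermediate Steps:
(26836 + u)/(27044 - 24048) = (26836 - 11669)/(27044 - 24048) = 15167/2996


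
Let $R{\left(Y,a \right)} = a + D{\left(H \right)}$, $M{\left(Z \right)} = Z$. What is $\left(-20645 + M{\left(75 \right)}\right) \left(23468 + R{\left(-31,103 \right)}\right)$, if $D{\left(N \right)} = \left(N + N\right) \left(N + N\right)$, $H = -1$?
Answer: $-484937750$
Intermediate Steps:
$D{\left(N \right)} = 4 N^{2}$ ($D{\left(N \right)} = 2 N 2 N = 4 N^{2}$)
$R{\left(Y,a \right)} = 4 + a$ ($R{\left(Y,a \right)} = a + 4 \left(-1\right)^{2} = a + 4 \cdot 1 = a + 4 = 4 + a$)
$\left(-20645 + M{\left(75 \right)}\right) \left(23468 + R{\left(-31,103 \right)}\right) = \left(-20645 + 75\right) \left(23468 + \left(4 + 103\right)\right) = - 20570 \left(23468 + 107\right) = \left(-20570\right) 23575 = -484937750$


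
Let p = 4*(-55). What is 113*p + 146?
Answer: -24714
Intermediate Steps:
p = -220
113*p + 146 = 113*(-220) + 146 = -24860 + 146 = -24714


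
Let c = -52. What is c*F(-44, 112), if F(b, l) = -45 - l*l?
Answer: 654628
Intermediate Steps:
F(b, l) = -45 - l**2
c*F(-44, 112) = -52*(-45 - 1*112**2) = -52*(-45 - 1*12544) = -52*(-45 - 12544) = -52*(-12589) = 654628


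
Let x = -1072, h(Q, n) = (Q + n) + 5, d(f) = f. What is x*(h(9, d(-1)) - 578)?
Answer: 605680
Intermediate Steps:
h(Q, n) = 5 + Q + n
x*(h(9, d(-1)) - 578) = -1072*((5 + 9 - 1) - 578) = -1072*(13 - 578) = -1072*(-565) = 605680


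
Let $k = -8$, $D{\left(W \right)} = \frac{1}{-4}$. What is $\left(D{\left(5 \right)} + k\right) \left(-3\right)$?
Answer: $\frac{99}{4} \approx 24.75$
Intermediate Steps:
$D{\left(W \right)} = - \frac{1}{4}$
$\left(D{\left(5 \right)} + k\right) \left(-3\right) = \left(- \frac{1}{4} - 8\right) \left(-3\right) = \left(- \frac{33}{4}\right) \left(-3\right) = \frac{99}{4}$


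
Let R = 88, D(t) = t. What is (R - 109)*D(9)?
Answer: -189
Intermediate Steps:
(R - 109)*D(9) = (88 - 109)*9 = -21*9 = -189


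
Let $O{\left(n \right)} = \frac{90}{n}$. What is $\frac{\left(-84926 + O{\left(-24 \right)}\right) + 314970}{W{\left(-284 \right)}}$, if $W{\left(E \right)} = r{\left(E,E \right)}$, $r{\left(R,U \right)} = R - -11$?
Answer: $- \frac{920161}{1092} \approx -842.64$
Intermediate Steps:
$r{\left(R,U \right)} = 11 + R$ ($r{\left(R,U \right)} = R + 11 = 11 + R$)
$W{\left(E \right)} = 11 + E$
$\frac{\left(-84926 + O{\left(-24 \right)}\right) + 314970}{W{\left(-284 \right)}} = \frac{\left(-84926 + \frac{90}{-24}\right) + 314970}{11 - 284} = \frac{\left(-84926 + 90 \left(- \frac{1}{24}\right)\right) + 314970}{-273} = \left(\left(-84926 - \frac{15}{4}\right) + 314970\right) \left(- \frac{1}{273}\right) = \left(- \frac{339719}{4} + 314970\right) \left(- \frac{1}{273}\right) = \frac{920161}{4} \left(- \frac{1}{273}\right) = - \frac{920161}{1092}$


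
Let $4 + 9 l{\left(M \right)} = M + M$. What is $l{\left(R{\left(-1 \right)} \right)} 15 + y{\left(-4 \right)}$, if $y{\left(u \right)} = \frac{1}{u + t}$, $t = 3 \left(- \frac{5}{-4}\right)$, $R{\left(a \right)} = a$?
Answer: $-14$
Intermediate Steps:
$t = \frac{15}{4}$ ($t = 3 \left(\left(-5\right) \left(- \frac{1}{4}\right)\right) = 3 \cdot \frac{5}{4} = \frac{15}{4} \approx 3.75$)
$l{\left(M \right)} = - \frac{4}{9} + \frac{2 M}{9}$ ($l{\left(M \right)} = - \frac{4}{9} + \frac{M + M}{9} = - \frac{4}{9} + \frac{2 M}{9}$)
$y{\left(u \right)} = \frac{1}{\frac{15}{4} + u}$ ($y{\left(u \right)} = \frac{1}{u + \frac{15}{4}} = \frac{1}{\frac{15}{4} + u}$)
$l{\left(R{\left(-1 \right)} \right)} 15 + y{\left(-4 \right)} = \left(- \frac{4}{9} + \frac{2}{9} \left(-1\right)\right) 15 + \frac{4}{15 + 4 \left(-4\right)} = \left(- \frac{4}{9} - \frac{2}{9}\right) 15 + \frac{4}{15 - 16} = \left(- \frac{2}{3}\right) 15 + \frac{4}{-1} = -10 + 4 \left(-1\right) = -10 - 4 = -14$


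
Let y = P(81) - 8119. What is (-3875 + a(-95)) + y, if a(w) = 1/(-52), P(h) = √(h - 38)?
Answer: -623689/52 + √43 ≈ -11987.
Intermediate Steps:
P(h) = √(-38 + h)
y = -8119 + √43 (y = √(-38 + 81) - 8119 = √43 - 8119 = -8119 + √43 ≈ -8112.4)
a(w) = -1/52
(-3875 + a(-95)) + y = (-3875 - 1/52) + (-8119 + √43) = -201501/52 + (-8119 + √43) = -623689/52 + √43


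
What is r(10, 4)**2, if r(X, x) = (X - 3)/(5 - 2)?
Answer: 49/9 ≈ 5.4444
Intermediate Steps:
r(X, x) = -1 + X/3 (r(X, x) = (-3 + X)/3 = (-3 + X)*(1/3) = -1 + X/3)
r(10, 4)**2 = (-1 + (1/3)*10)**2 = (-1 + 10/3)**2 = (7/3)**2 = 49/9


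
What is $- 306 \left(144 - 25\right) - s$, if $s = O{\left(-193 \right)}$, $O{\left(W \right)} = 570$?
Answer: $-36984$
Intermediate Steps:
$s = 570$
$- 306 \left(144 - 25\right) - s = - 306 \left(144 - 25\right) - 570 = \left(-306\right) 119 - 570 = -36414 - 570 = -36984$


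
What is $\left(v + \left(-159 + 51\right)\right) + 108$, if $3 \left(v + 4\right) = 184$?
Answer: $\frac{172}{3} \approx 57.333$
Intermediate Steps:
$v = \frac{172}{3}$ ($v = -4 + \frac{1}{3} \cdot 184 = -4 + \frac{184}{3} = \frac{172}{3} \approx 57.333$)
$\left(v + \left(-159 + 51\right)\right) + 108 = \left(\frac{172}{3} + \left(-159 + 51\right)\right) + 108 = \left(\frac{172}{3} - 108\right) + 108 = - \frac{152}{3} + 108 = \frac{172}{3}$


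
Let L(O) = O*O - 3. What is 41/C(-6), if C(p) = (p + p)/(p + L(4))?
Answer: -287/12 ≈ -23.917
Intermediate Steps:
L(O) = -3 + O² (L(O) = O² - 3 = -3 + O²)
C(p) = 2*p/(13 + p) (C(p) = (p + p)/(p + (-3 + 4²)) = (2*p)/(p + (-3 + 16)) = (2*p)/(p + 13) = (2*p)/(13 + p) = 2*p/(13 + p))
41/C(-6) = 41/((2*(-6)/(13 - 6))) = 41/((2*(-6)/7)) = 41/((2*(-6)*(⅐))) = 41/(-12/7) = 41*(-7/12) = -287/12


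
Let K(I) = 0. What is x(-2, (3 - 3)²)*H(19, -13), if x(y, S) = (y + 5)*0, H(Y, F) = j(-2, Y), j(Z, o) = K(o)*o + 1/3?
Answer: 0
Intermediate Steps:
j(Z, o) = ⅓ (j(Z, o) = 0*o + 1/3 = 0 + ⅓ = ⅓)
H(Y, F) = ⅓
x(y, S) = 0 (x(y, S) = (5 + y)*0 = 0)
x(-2, (3 - 3)²)*H(19, -13) = 0*(⅓) = 0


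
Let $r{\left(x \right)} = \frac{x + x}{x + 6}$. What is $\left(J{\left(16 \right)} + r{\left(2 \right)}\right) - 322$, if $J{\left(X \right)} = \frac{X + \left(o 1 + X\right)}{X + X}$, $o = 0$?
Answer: $- \frac{641}{2} \approx -320.5$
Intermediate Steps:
$r{\left(x \right)} = \frac{2 x}{6 + x}$
$J{\left(X \right)} = 1$ ($J{\left(X \right)} = \frac{X + \left(0 \cdot 1 + X\right)}{X + X} = \frac{X + \left(0 + X\right)}{2 X} = \left(X + X\right) \frac{1}{2 X} = 2 X \frac{1}{2 X} = 1$)
$\left(J{\left(16 \right)} + r{\left(2 \right)}\right) - 322 = \left(1 + 2 \cdot 2 \frac{1}{6 + 2}\right) - 322 = \left(1 + 2 \cdot 2 \cdot \frac{1}{8}\right) - 322 = \left(1 + \frac{1}{2}\right) - 322 = \frac{3}{2} - 322 = - \frac{641}{2}$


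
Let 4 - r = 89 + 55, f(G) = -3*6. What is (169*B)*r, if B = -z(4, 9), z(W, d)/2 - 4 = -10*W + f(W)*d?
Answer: -9369360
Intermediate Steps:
f(G) = -18
z(W, d) = 8 - 36*d - 20*W (z(W, d) = 8 + 2*(-10*W - 18*d) = 8 + 2*(-18*d - 10*W) = 8 + (-36*d - 20*W) = 8 - 36*d - 20*W)
r = -140 (r = 4 - (89 + 55) = 4 - 1*144 = 4 - 144 = -140)
B = 396 (B = -(8 - 36*9 - 20*4) = -(8 - 324 - 80) = -1*(-396) = 396)
(169*B)*r = (169*396)*(-140) = 66924*(-140) = -9369360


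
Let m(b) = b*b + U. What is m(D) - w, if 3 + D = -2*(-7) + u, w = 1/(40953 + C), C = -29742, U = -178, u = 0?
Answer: -639028/11211 ≈ -57.000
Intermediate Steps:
w = 1/11211 (w = 1/(40953 - 29742) = 1/11211 ≈ 8.9198e-5)
D = 11 (D = -3 + (-2*(-7) + 0) = -3 + (14 + 0) = -3 + 14 = 11)
m(b) = -178 + b**2 (m(b) = b*b - 178 = b**2 - 178 = -178 + b**2)
m(D) - w = (-178 + 11**2) - 1*1/11211 = (-178 + 121) - 1/11211 = -57 - 1/11211 = -639028/11211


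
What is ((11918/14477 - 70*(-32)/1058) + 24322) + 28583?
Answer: 405186626227/7658333 ≈ 52908.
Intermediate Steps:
((11918/14477 - 70*(-32)/1058) + 24322) + 28583 = ((11918*(1/14477) + 2240*(1/1058)) + 24322) + 28583 = ((11918/14477 + 1120/529) + 24322) + 28583 = (22518862/7658333 + 24322) + 28583 = 186288494088/7658333 + 28583 = 405186626227/7658333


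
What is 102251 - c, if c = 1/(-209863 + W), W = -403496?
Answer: 62716571110/613359 ≈ 1.0225e+5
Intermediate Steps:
c = -1/613359 (c = 1/(-209863 - 403496) = 1/(-613359) = -1/613359 ≈ -1.6304e-6)
102251 - c = 102251 - 1*(-1/613359) = 102251 + 1/613359 = 62716571110/613359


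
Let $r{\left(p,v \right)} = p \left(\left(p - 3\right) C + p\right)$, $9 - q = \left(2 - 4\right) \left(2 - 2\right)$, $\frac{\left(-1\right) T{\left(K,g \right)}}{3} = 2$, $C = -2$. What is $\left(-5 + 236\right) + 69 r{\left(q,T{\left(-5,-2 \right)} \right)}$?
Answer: $-1632$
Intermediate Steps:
$T{\left(K,g \right)} = -6$ ($T{\left(K,g \right)} = \left(-3\right) 2 = -6$)
$q = 9$ ($q = 9 - \left(2 - 4\right) \left(2 - 2\right) = 9 - \left(-2\right) 0 = 9 - 0 = 9 + 0 = 9$)
$r{\left(p,v \right)} = p \left(6 - p\right)$ ($r{\left(p,v \right)} = p \left(\left(p - 3\right) \left(-2\right) + p\right) = p \left(\left(-3 + p\right) \left(-2\right) + p\right) = p \left(\left(6 - 2 p\right) + p\right) = p \left(6 - p\right)$)
$\left(-5 + 236\right) + 69 r{\left(q,T{\left(-5,-2 \right)} \right)} = \left(-5 + 236\right) + 69 \cdot 9 \left(6 - 9\right) = 231 + 69 \cdot 9 \left(6 - 9\right) = 231 + 69 \cdot 9 \left(-3\right) = 231 + 69 \left(-27\right) = 231 - 1863 = -1632$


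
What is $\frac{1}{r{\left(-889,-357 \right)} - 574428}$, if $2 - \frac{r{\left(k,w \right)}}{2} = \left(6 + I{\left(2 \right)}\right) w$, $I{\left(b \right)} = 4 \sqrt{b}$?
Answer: $- \frac{142535}{81260826532} - \frac{357 \sqrt{2}}{40630413266} \approx -1.7665 \cdot 10^{-6}$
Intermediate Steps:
$r{\left(k,w \right)} = 4 - 2 w \left(6 + 4 \sqrt{2}\right)$ ($r{\left(k,w \right)} = 4 - 2 \left(6 + 4 \sqrt{2}\right) w = 4 - 2 w \left(6 + 4 \sqrt{2}\right)$)
$\frac{1}{r{\left(-889,-357 \right)} - 574428} = \frac{1}{\left(4 - -4284 - - 2856 \sqrt{2}\right) - 574428} = \frac{1}{\left(4 + 4284 + 2856 \sqrt{2}\right) - 574428} = \frac{1}{\left(4288 + 2856 \sqrt{2}\right) - 574428} = \frac{1}{-570140 + 2856 \sqrt{2}}$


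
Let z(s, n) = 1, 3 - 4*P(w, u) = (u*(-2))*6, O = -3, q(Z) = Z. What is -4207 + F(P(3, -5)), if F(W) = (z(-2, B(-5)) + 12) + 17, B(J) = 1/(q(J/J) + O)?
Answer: -4177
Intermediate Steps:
B(J) = -1/2 (B(J) = 1/(J/J - 3) = 1/(1 - 3) = 1/(-2) = -1/2)
P(w, u) = 3/4 + 3*u (P(w, u) = 3/4 - u*(-2)*6/4 = 3/4 - (-2*u)*6/4 = 3/4 - (-3)*u = 3/4 + 3*u)
F(W) = 30 (F(W) = (1 + 12) + 17 = 13 + 17 = 30)
-4207 + F(P(3, -5)) = -4207 + 30 = -4177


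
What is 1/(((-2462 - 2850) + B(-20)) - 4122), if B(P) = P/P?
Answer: -1/9433 ≈ -0.00010601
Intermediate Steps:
B(P) = 1
1/(((-2462 - 2850) + B(-20)) - 4122) = 1/(((-2462 - 2850) + 1) - 4122) = 1/((-5312 + 1) - 4122) = 1/(-5311 - 4122) = 1/(-9433) = -1/9433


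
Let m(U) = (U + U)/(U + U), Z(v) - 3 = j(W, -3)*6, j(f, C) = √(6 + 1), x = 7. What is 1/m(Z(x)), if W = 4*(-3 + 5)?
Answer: 1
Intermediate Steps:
W = 8 (W = 4*2 = 8)
j(f, C) = √7
Z(v) = 3 + 6*√7 (Z(v) = 3 + √7*6 = 3 + 6*√7)
m(U) = 1 (m(U) = (2*U)/((2*U)) = (2*U)*(1/(2*U)) = 1)
1/m(Z(x)) = 1/1 = 1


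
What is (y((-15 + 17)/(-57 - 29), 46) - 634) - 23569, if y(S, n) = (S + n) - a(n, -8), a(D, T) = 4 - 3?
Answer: -1038795/43 ≈ -24158.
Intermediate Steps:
a(D, T) = 1
y(S, n) = -1 + S + n (y(S, n) = (S + n) - 1*1 = (S + n) - 1 = -1 + S + n)
(y((-15 + 17)/(-57 - 29), 46) - 634) - 23569 = ((-1 + (-15 + 17)/(-57 - 29) + 46) - 634) - 23569 = ((-1 + 2/(-86) + 46) - 634) - 23569 = ((-1 + 2*(-1/86) + 46) - 634) - 23569 = ((-1 - 1/43 + 46) - 634) - 23569 = (1934/43 - 634) - 23569 = -25328/43 - 23569 = -1038795/43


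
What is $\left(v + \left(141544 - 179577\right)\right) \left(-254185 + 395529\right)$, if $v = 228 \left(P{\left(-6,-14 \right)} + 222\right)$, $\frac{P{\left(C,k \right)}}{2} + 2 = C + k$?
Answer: $360568544$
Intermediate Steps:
$P{\left(C,k \right)} = -4 + 2 C + 2 k$ ($P{\left(C,k \right)} = -4 + 2 \left(C + k\right) = -4 + \left(2 C + 2 k\right) = -4 + 2 C + 2 k$)
$v = 40584$ ($v = 228 \left(\left(-4 + 2 \left(-6\right) + 2 \left(-14\right)\right) + 222\right) = 228 \left(\left(-4 - 12 - 28\right) + 222\right) = 228 \left(-44 + 222\right) = 228 \cdot 178 = 40584$)
$\left(v + \left(141544 - 179577\right)\right) \left(-254185 + 395529\right) = \left(40584 + \left(141544 - 179577\right)\right) \left(-254185 + 395529\right) = \left(40584 - 38033\right) 141344 = 2551 \cdot 141344 = 360568544$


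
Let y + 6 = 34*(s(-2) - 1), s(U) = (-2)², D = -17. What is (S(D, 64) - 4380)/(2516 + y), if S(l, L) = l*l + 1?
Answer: -2045/1306 ≈ -1.5658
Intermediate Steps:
s(U) = 4
y = 96 (y = -6 + 34*(4 - 1) = -6 + 34*3 = -6 + 102 = 96)
S(l, L) = 1 + l² (S(l, L) = l² + 1 = 1 + l²)
(S(D, 64) - 4380)/(2516 + y) = ((1 + (-17)²) - 4380)/(2516 + 96) = ((1 + 289) - 4380)/2612 = (290 - 4380)*(1/2612) = -4090*1/2612 = -2045/1306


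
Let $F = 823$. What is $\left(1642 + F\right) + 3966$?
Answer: $6431$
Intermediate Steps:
$\left(1642 + F\right) + 3966 = \left(1642 + 823\right) + 3966 = 2465 + 3966 = 6431$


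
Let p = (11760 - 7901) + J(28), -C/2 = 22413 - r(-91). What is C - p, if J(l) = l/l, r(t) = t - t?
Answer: -48686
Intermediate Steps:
r(t) = 0
J(l) = 1
C = -44826 (C = -2*(22413 - 1*0) = -2*(22413 + 0) = -2*22413 = -44826)
p = 3860 (p = (11760 - 7901) + 1 = 3859 + 1 = 3860)
C - p = -44826 - 1*3860 = -44826 - 3860 = -48686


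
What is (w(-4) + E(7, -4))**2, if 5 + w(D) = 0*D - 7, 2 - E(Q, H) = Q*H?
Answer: 324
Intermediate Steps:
E(Q, H) = 2 - H*Q (E(Q, H) = 2 - Q*H = 2 - H*Q)
w(D) = -12 (w(D) = -5 + (0*D - 7) = -5 + (0 - 7) = -5 - 7 = -12)
(w(-4) + E(7, -4))**2 = (-12 + (2 - 1*(-4)*7))**2 = (-12 + (2 + 28))**2 = (-12 + 30)**2 = 18**2 = 324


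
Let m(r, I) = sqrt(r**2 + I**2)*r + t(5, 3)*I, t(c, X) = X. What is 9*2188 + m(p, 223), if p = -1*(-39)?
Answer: 20361 + 975*sqrt(82) ≈ 29190.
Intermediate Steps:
p = 39
m(r, I) = 3*I + r*sqrt(I**2 + r**2) (m(r, I) = sqrt(r**2 + I**2)*r + 3*I = sqrt(I**2 + r**2)*r + 3*I = r*sqrt(I**2 + r**2) + 3*I = 3*I + r*sqrt(I**2 + r**2))
9*2188 + m(p, 223) = 9*2188 + (3*223 + 39*sqrt(223**2 + 39**2)) = 19692 + (669 + 39*sqrt(49729 + 1521)) = 19692 + (669 + 39*sqrt(51250)) = 19692 + (669 + 39*(25*sqrt(82))) = 19692 + (669 + 975*sqrt(82)) = 20361 + 975*sqrt(82)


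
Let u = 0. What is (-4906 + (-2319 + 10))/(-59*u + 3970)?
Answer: -1443/794 ≈ -1.8174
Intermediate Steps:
(-4906 + (-2319 + 10))/(-59*u + 3970) = (-4906 + (-2319 + 10))/(-59*0 + 3970) = (-4906 - 2309)/(0 + 3970) = -7215/3970 = -7215*1/3970 = -1443/794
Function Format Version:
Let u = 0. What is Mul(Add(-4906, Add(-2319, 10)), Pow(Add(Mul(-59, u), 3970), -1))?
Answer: Rational(-1443, 794) ≈ -1.8174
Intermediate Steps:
Mul(Add(-4906, Add(-2319, 10)), Pow(Add(Mul(-59, u), 3970), -1)) = Mul(Add(-4906, Add(-2319, 10)), Pow(Add(Mul(-59, 0), 3970), -1)) = Mul(Add(-4906, -2309), Pow(Add(0, 3970), -1)) = Mul(-7215, Pow(3970, -1)) = Mul(-7215, Rational(1, 3970)) = Rational(-1443, 794)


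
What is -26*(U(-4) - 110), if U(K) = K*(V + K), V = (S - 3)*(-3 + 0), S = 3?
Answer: 2444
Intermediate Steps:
V = 0 (V = (3 - 3)*(-3 + 0) = 0*(-3) = 0)
U(K) = K**2 (U(K) = K*(0 + K) = K*K = K**2)
-26*(U(-4) - 110) = -26*((-4)**2 - 110) = -26*(16 - 110) = -26*(-94) = 2444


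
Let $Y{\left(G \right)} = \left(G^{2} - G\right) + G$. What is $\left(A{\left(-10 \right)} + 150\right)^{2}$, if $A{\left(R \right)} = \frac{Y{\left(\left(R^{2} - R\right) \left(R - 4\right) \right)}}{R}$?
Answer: $56173740100$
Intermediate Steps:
$Y{\left(G \right)} = G^{2}$
$A{\left(R \right)} = \frac{\left(-4 + R\right)^{2} \left(R^{2} - R\right)^{2}}{R}$ ($A{\left(R \right)} = \frac{\left(\left(R^{2} - R\right) \left(R - 4\right)\right)^{2}}{R} = \frac{\left(\left(R^{2} - R\right) \left(-4 + R\right)\right)^{2}}{R} = \frac{\left(\left(-4 + R\right) \left(R^{2} - R\right)\right)^{2}}{R} = \frac{\left(-4 + R\right)^{2} \left(R^{2} - R\right)^{2}}{R}$)
$\left(A{\left(-10 \right)} + 150\right)^{2} = \left(- 10 \left(4 + \left(-10\right)^{2} - -50\right)^{2} + 150\right)^{2} = \left(- 10 \left(4 + 100 + 50\right)^{2} + 150\right)^{2} = \left(- 10 \cdot 154^{2} + 150\right)^{2} = \left(\left(-10\right) 23716 + 150\right)^{2} = \left(-237160 + 150\right)^{2} = \left(-237010\right)^{2} = 56173740100$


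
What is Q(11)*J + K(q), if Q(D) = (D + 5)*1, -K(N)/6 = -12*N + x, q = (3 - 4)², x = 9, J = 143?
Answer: 2306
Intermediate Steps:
q = 1 (q = (-1)² = 1)
K(N) = -54 + 72*N (K(N) = -6*(-12*N + 9) = -6*(9 - 12*N) = -54 + 72*N)
Q(D) = 5 + D (Q(D) = (5 + D)*1 = 5 + D)
Q(11)*J + K(q) = (5 + 11)*143 + (-54 + 72*1) = 16*143 + (-54 + 72) = 2288 + 18 = 2306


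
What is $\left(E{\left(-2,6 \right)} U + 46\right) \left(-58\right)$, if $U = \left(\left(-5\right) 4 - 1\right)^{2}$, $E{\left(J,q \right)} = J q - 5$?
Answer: $432158$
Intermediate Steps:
$E{\left(J,q \right)} = -5 + J q$
$U = 441$ ($U = \left(-20 - 1\right)^{2} = \left(-21\right)^{2} = 441$)
$\left(E{\left(-2,6 \right)} U + 46\right) \left(-58\right) = \left(\left(-5 - 12\right) 441 + 46\right) \left(-58\right) = \left(\left(-17\right) 441 + 46\right) \left(-58\right) = \left(-7497 + 46\right) \left(-58\right) = \left(-7451\right) \left(-58\right) = 432158$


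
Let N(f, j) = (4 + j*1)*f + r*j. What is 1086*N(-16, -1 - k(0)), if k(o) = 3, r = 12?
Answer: -52128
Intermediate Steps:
N(f, j) = 12*j + f*(4 + j) (N(f, j) = (4 + j*1)*f + 12*j = (4 + j)*f + 12*j = f*(4 + j) + 12*j = 12*j + f*(4 + j))
1086*N(-16, -1 - k(0)) = 1086*(4*(-16) + 12*(-1 - 1*3) - 16*(-1 - 1*3)) = 1086*(-64 + 12*(-1 - 3) - 16*(-1 - 3)) = 1086*(-64 + 12*(-4) - 16*(-4)) = 1086*(-64 - 48 + 64) = 1086*(-48) = -52128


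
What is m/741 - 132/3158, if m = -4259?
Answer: -6773867/1170039 ≈ -5.7894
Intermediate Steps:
m/741 - 132/3158 = -4259/741 - 132/3158 = -4259*1/741 - 132*1/3158 = -4259/741 - 66/1579 = -6773867/1170039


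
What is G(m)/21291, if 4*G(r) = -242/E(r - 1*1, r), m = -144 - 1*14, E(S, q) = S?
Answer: 121/6770538 ≈ 1.7872e-5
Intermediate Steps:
m = -158 (m = -144 - 14 = -158)
G(r) = -121/(2*(-1 + r)) (G(r) = (-242/(r - 1*1))/4 = (-242/(r - 1))/4 = (-242/(-1 + r))/4 = -121/(2*(-1 + r)))
G(m)/21291 = -121/(-2 + 2*(-158))/21291 = -121/(-2 - 316)*(1/21291) = -121/(-318)*(1/21291) = -121*(-1/318)*(1/21291) = (121/318)*(1/21291) = 121/6770538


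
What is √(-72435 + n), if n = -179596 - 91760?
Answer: 3*I*√38199 ≈ 586.34*I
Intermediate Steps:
n = -271356
√(-72435 + n) = √(-72435 - 271356) = √(-343791) = 3*I*√38199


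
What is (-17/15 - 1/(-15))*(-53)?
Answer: 848/15 ≈ 56.533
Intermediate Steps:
(-17/15 - 1/(-15))*(-53) = (-17*1/15 - 1*(-1/15))*(-53) = (-17/15 + 1/15)*(-53) = -16/15*(-53) = 848/15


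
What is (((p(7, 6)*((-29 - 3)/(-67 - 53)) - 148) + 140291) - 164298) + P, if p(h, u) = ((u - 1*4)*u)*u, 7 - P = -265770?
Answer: 1208206/5 ≈ 2.4164e+5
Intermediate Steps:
P = 265777 (P = 7 - 1*(-265770) = 7 + 265770 = 265777)
p(h, u) = u**2*(-4 + u) (p(h, u) = ((u - 4)*u)*u = ((-4 + u)*u)*u = (u*(-4 + u))*u = u**2*(-4 + u))
(((p(7, 6)*((-29 - 3)/(-67 - 53)) - 148) + 140291) - 164298) + P = ((((6**2*(-4 + 6))*((-29 - 3)/(-67 - 53)) - 148) + 140291) - 164298) + 265777 = ((((36*2)*(-32/(-120)) - 148) + 140291) - 164298) + 265777 = (((72*(-32*(-1/120)) - 148) + 140291) - 164298) + 265777 = (((72*(4/15) - 148) + 140291) - 164298) + 265777 = (((96/5 - 148) + 140291) - 164298) + 265777 = ((-644/5 + 140291) - 164298) + 265777 = (700811/5 - 164298) + 265777 = -120679/5 + 265777 = 1208206/5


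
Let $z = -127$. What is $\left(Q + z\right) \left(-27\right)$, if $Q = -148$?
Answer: $7425$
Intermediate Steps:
$\left(Q + z\right) \left(-27\right) = \left(-148 - 127\right) \left(-27\right) = \left(-275\right) \left(-27\right) = 7425$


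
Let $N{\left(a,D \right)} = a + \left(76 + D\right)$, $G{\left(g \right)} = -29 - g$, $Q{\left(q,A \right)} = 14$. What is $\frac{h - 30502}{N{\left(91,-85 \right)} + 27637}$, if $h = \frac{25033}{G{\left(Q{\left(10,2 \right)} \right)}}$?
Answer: $- \frac{1336619}{1191917} \approx -1.1214$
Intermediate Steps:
$N{\left(a,D \right)} = 76 + D + a$
$h = - \frac{25033}{43}$ ($h = \frac{25033}{-29 - 14} = \frac{25033}{-43} = 25033 \left(- \frac{1}{43}\right) = - \frac{25033}{43} \approx -582.16$)
$\frac{h - 30502}{N{\left(91,-85 \right)} + 27637} = \frac{- \frac{25033}{43} - 30502}{\left(76 - 85 + 91\right) + 27637} = - \frac{1336619}{43 \left(82 + 27637\right)} = - \frac{1336619}{43 \cdot 27719} = \left(- \frac{1336619}{43}\right) \frac{1}{27719} = - \frac{1336619}{1191917}$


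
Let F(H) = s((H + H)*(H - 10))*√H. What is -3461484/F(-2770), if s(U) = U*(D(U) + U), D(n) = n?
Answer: 865371*I*√2770/328517791594400000 ≈ 1.3864e-10*I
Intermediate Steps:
s(U) = 2*U² (s(U) = U*(U + U) = U*(2*U) = 2*U²)
F(H) = 8*H^(5/2)*(-10 + H)² (F(H) = (2*((H + H)*(H - 10))²)*√H = (2*((2*H)*(-10 + H))²)*√H = (2*(2*H*(-10 + H))²)*√H = (2*(4*H²*(-10 + H)²))*√H = (8*H²*(-10 + H)²)*√H = 8*H^(5/2)*(-10 + H)²)
-3461484/F(-2770) = -3461484*(-I*√2770/(170031464000*(-10 - 2770)²)) = -3461484*(-I*√2770/1314071166377600000) = -(-865371)*I*√2770/328517791594400000 = 865371*I*√2770/328517791594400000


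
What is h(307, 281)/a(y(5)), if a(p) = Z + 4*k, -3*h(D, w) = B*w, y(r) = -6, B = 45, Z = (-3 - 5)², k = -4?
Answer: -1405/16 ≈ -87.813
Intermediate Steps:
Z = 64 (Z = (-8)² = 64)
h(D, w) = -15*w
a(p) = 48 (a(p) = 64 + 4*(-4) = 64 - 16 = 48)
h(307, 281)/a(y(5)) = -15*281/48 = -4215*1/48 = -1405/16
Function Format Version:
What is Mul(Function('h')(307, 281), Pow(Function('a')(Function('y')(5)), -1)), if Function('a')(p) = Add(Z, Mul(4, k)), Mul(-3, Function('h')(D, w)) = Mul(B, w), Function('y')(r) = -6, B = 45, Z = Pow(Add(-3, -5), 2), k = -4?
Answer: Rational(-1405, 16) ≈ -87.813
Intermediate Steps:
Z = 64 (Z = Pow(-8, 2) = 64)
Function('h')(D, w) = Mul(-15, w) (Function('h')(D, w) = Mul(Rational(-1, 3), Mul(45, w)) = Mul(-15, w))
Function('a')(p) = 48 (Function('a')(p) = Add(64, Mul(4, -4)) = Add(64, -16) = 48)
Mul(Function('h')(307, 281), Pow(Function('a')(Function('y')(5)), -1)) = Mul(Mul(-15, 281), Pow(48, -1)) = Mul(-4215, Rational(1, 48)) = Rational(-1405, 16)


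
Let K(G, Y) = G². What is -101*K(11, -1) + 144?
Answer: -12077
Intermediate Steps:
-101*K(11, -1) + 144 = -101*11² + 144 = -101*121 + 144 = -12221 + 144 = -12077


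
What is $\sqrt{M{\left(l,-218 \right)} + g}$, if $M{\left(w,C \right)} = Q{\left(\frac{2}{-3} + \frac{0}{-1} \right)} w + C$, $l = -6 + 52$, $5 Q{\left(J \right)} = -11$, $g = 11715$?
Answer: $\frac{3 \sqrt{31655}}{5} \approx 106.75$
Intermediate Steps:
$Q{\left(J \right)} = - \frac{11}{5}$ ($Q{\left(J \right)} = \frac{1}{5} \left(-11\right) = - \frac{11}{5}$)
$l = 46$
$M{\left(w,C \right)} = C - \frac{11 w}{5}$ ($M{\left(w,C \right)} = - \frac{11 w}{5} + C = C - \frac{11 w}{5}$)
$\sqrt{M{\left(l,-218 \right)} + g} = \sqrt{\left(-218 - \frac{506}{5}\right) + 11715} = \sqrt{- \frac{1596}{5} + 11715} = \sqrt{\frac{56979}{5}} = \frac{3 \sqrt{31655}}{5}$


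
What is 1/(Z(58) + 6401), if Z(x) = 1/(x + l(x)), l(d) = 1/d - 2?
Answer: 3249/20796907 ≈ 0.00015623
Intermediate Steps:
l(d) = -2 + 1/d (l(d) = 1/d - 2 = -2 + 1/d)
Z(x) = 1/(-2 + x + 1/x) (Z(x) = 1/(x + (-2 + 1/x)) = 1/(-2 + x + 1/x))
1/(Z(58) + 6401) = 1/(58/(1 + 58*(-2 + 58)) + 6401) = 1/(58/(1 + 58*56) + 6401) = 1/(58/(1 + 3248) + 6401) = 1/(58/3249 + 6401) = 1/(20796907/3249) = 3249/20796907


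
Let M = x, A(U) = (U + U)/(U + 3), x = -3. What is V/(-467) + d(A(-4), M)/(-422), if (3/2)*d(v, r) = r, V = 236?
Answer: -49329/98537 ≈ -0.50061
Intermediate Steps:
A(U) = 2*U/(3 + U) (A(U) = (2*U)/(3 + U) = 2*U/(3 + U))
M = -3
d(v, r) = 2*r/3
V/(-467) + d(A(-4), M)/(-422) = 236/(-467) + ((2/3)*(-3))/(-422) = 236*(-1/467) - 2*(-1/422) = -236/467 + 1/211 = -49329/98537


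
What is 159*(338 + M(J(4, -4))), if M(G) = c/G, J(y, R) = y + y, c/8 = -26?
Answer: 49608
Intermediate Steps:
c = -208 (c = 8*(-26) = -208)
J(y, R) = 2*y
M(G) = -208/G
159*(338 + M(J(4, -4))) = 159*(338 - 208/(2*4)) = 159*(338 - 208/8) = 159*(338 - 208*⅛) = 159*(338 - 26) = 159*312 = 49608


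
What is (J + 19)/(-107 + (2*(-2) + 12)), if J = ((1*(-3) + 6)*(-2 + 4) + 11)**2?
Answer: -28/9 ≈ -3.1111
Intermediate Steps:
J = 289 (J = ((-3 + 6)*2 + 11)**2 = (3*2 + 11)**2 = (6 + 11)**2 = 17**2 = 289)
(J + 19)/(-107 + (2*(-2) + 12)) = (289 + 19)/(-107 + (2*(-2) + 12)) = 308/(-107 + (-4 + 12)) = 308/(-107 + 8) = 308/(-99) = 308*(-1/99) = -28/9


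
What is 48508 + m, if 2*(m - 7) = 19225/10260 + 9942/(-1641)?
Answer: 108906044207/2244888 ≈ 48513.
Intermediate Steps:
m = 11017103/2244888 (m = 7 + (19225/10260 + 9942/(-1641))/2 = 7 + (19225*(1/10260) + 9942*(-1/1641))/2 = 7 + (3845/2052 - 3314/547)/2 = 7 + (½)*(-4697113/1122444) = 7 - 4697113/2244888 = 11017103/2244888 ≈ 4.9076)
48508 + m = 48508 + 11017103/2244888 = 108906044207/2244888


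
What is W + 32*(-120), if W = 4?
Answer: -3836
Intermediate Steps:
W + 32*(-120) = 4 + 32*(-120) = 4 - 3840 = -3836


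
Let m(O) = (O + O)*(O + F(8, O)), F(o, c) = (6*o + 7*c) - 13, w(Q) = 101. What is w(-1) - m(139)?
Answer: -318765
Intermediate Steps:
F(o, c) = -13 + 6*o + 7*c
m(O) = 2*O*(35 + 8*O) (m(O) = (O + O)*(O + (-13 + 6*8 + 7*O)) = (2*O)*(O + (-13 + 48 + 7*O)) = (2*O)*(O + (35 + 7*O)) = (2*O)*(35 + 8*O) = 2*O*(35 + 8*O))
w(-1) - m(139) = 101 - 2*139*(35 + 8*139) = 101 - 2*139*(35 + 1112) = 101 - 2*139*1147 = 101 - 1*318866 = 101 - 318866 = -318765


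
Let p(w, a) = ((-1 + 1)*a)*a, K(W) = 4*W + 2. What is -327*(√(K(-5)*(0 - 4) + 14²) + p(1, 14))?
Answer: -654*√67 ≈ -5353.2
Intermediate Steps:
K(W) = 2 + 4*W
p(w, a) = 0 (p(w, a) = (0*a)*a = 0*a = 0)
-327*(√(K(-5)*(0 - 4) + 14²) + p(1, 14)) = -327*(√((2 + 4*(-5))*(0 - 4) + 14²) + 0) = -327*(√((2 - 20)*(-4) + 196) + 0) = -327*(√(-18*(-4) + 196) + 0) = -327*(√(72 + 196) + 0) = -327*(√268 + 0) = -327*(2*√67 + 0) = -654*√67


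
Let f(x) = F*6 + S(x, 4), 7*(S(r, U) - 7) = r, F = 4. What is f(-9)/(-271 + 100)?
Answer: -208/1197 ≈ -0.17377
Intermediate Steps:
S(r, U) = 7 + r/7
f(x) = 31 + x/7 (f(x) = 4*6 + (7 + x/7) = 24 + (7 + x/7) = 31 + x/7)
f(-9)/(-271 + 100) = (31 + (⅐)*(-9))/(-271 + 100) = (31 - 9/7)/(-171) = (208/7)*(-1/171) = -208/1197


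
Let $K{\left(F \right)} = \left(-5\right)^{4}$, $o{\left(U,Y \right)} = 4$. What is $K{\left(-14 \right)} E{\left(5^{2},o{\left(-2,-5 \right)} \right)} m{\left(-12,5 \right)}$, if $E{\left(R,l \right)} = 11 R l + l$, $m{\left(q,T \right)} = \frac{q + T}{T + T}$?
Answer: $-483000$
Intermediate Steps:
$m{\left(q,T \right)} = \frac{T + q}{2 T}$
$E{\left(R,l \right)} = l + 11 R l$ ($E{\left(R,l \right)} = 11 R l + l = l + 11 R l$)
$K{\left(F \right)} = 625$
$K{\left(-14 \right)} E{\left(5^{2},o{\left(-2,-5 \right)} \right)} m{\left(-12,5 \right)} = 625 \cdot 4 \left(1 + 11 \cdot 5^{2}\right) \frac{5 - 12}{2 \cdot 5} = 625 \cdot 4 \left(1 + 11 \cdot 25\right) \frac{1}{2} \cdot \frac{1}{5} \left(-7\right) = 625 \cdot 4 \left(1 + 275\right) \left(- \frac{7}{10}\right) = 625 \cdot 4 \cdot 276 \left(- \frac{7}{10}\right) = 625 \cdot 1104 \left(- \frac{7}{10}\right) = 690000 \left(- \frac{7}{10}\right) = -483000$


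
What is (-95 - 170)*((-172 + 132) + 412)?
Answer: -98580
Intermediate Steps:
(-95 - 170)*((-172 + 132) + 412) = -265*(-40 + 412) = -265*372 = -98580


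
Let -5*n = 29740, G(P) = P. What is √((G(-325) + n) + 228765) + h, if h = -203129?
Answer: -203129 + 2*√55623 ≈ -2.0266e+5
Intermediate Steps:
n = -5948 (n = -⅕*29740 = -5948)
√((G(-325) + n) + 228765) + h = √((-325 - 5948) + 228765) - 203129 = √(-6273 + 228765) - 203129 = √222492 - 203129 = 2*√55623 - 203129 = -203129 + 2*√55623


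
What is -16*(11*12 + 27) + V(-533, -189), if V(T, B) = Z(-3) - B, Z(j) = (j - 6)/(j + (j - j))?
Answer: -2352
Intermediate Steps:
Z(j) = (-6 + j)/j (Z(j) = (-6 + j)/(j + 0) = (-6 + j)/j)
V(T, B) = 3 - B (V(T, B) = (-6 - 3)/(-3) - B = -⅓*(-9) - B = 3 - B)
-16*(11*12 + 27) + V(-533, -189) = -16*(11*12 + 27) + (3 - 1*(-189)) = -16*(132 + 27) + (3 + 189) = -16*159 + 192 = -2544 + 192 = -2352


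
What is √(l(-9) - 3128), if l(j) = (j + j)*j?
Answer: I*√2966 ≈ 54.461*I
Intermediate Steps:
l(j) = 2*j² (l(j) = (2*j)*j = 2*j²)
√(l(-9) - 3128) = √(2*(-9)² - 3128) = √(2*81 - 3128) = √(162 - 3128) = √(-2966) = I*√2966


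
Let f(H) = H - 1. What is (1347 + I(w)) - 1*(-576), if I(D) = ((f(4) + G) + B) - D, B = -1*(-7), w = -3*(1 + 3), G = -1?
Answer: 1944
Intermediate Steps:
w = -12 (w = -3*4 = -12)
f(H) = -1 + H
B = 7
I(D) = 9 - D (I(D) = (((-1 + 4) - 1) + 7) - D = ((3 - 1) + 7) - D = (2 + 7) - D = 9 - D)
(1347 + I(w)) - 1*(-576) = (1347 + (9 - 1*(-12))) - 1*(-576) = (1347 + (9 + 12)) + 576 = (1347 + 21) + 576 = 1368 + 576 = 1944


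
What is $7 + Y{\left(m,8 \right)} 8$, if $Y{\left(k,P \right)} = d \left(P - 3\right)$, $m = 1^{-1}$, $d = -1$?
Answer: $-33$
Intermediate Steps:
$m = 1$
$Y{\left(k,P \right)} = 3 - P$ ($Y{\left(k,P \right)} = - (P - 3) = - (-3 + P) = 3 - P$)
$7 + Y{\left(m,8 \right)} 8 = 7 + \left(3 - 8\right) 8 = 7 - 40 = -33$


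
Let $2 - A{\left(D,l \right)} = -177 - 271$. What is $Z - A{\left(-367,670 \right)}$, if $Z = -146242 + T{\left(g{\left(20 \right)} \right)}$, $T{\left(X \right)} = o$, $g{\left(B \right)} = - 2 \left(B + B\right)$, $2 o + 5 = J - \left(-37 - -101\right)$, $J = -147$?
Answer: $-146800$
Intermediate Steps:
$A{\left(D,l \right)} = 450$ ($A{\left(D,l \right)} = 2 - \left(-177 - 271\right) = 2 - -448 = 2 + 448 = 450$)
$o = -108$ ($o = - \frac{5}{2} + \frac{-147 - \left(-37 - -101\right)}{2} = - \frac{5}{2} + \frac{-147 - \left(-37 + 101\right)}{2} = - \frac{5}{2} + \frac{-147 - 64}{2} = - \frac{5}{2} + \frac{1}{2} \left(-211\right) = - \frac{5}{2} - \frac{211}{2} = -108$)
$g{\left(B \right)} = - 4 B$ ($g{\left(B \right)} = - 2 \cdot 2 B = - 4 B$)
$T{\left(X \right)} = -108$
$Z = -146350$ ($Z = -146242 - 108 = -146350$)
$Z - A{\left(-367,670 \right)} = -146350 - 450 = -146800$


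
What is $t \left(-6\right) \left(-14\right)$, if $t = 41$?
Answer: $3444$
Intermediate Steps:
$t \left(-6\right) \left(-14\right) = 41 \left(-6\right) \left(-14\right) = \left(-246\right) \left(-14\right) = 3444$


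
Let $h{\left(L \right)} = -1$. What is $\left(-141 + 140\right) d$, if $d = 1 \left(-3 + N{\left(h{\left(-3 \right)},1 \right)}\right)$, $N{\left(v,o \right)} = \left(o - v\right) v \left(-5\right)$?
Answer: $-7$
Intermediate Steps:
$N{\left(v,o \right)} = - 5 v \left(o - v\right)$ ($N{\left(v,o \right)} = \left(o - v\right) \left(- 5 v\right) = - 5 v \left(o - v\right)$)
$d = 7$ ($d = 1 \left(-3 + 5 \left(-1\right) \left(-1 - 1\right)\right) = 1 \left(-3 + 5 \left(-1\right) \left(-2\right)\right) = 1 \left(-3 + 10\right) = 1 \cdot 7 = 7$)
$\left(-141 + 140\right) d = \left(-141 + 140\right) 7 = \left(-1\right) 7 = -7$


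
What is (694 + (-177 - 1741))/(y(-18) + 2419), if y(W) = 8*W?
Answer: -1224/2275 ≈ -0.53802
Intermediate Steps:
(694 + (-177 - 1741))/(y(-18) + 2419) = (694 + (-177 - 1741))/(8*(-18) + 2419) = (694 - 1918)/(-144 + 2419) = -1224/2275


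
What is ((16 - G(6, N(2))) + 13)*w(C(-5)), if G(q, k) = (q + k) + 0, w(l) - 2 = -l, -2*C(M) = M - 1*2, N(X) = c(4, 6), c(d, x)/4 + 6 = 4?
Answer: -93/2 ≈ -46.500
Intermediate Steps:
c(d, x) = -8 (c(d, x) = -24 + 4*4 = -24 + 16 = -8)
N(X) = -8
C(M) = 1 - M/2 (C(M) = -(M - 1*2)/2 = -(M - 2)/2 = -(-2 + M)/2 = 1 - M/2)
w(l) = 2 - l
G(q, k) = k + q (G(q, k) = (k + q) + 0 = k + q)
((16 - G(6, N(2))) + 13)*w(C(-5)) = ((16 - (-8 + 6)) + 13)*(2 - (1 - 1/2*(-5))) = ((16 - 1*(-2)) + 13)*(2 - (1 + 5/2)) = ((16 + 2) + 13)*(2 - 1*7/2) = (18 + 13)*(2 - 7/2) = 31*(-3/2) = -93/2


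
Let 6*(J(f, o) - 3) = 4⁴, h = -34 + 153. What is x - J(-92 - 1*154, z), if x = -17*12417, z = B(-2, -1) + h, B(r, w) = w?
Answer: -633404/3 ≈ -2.1113e+5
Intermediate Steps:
h = 119
z = 118 (z = -1 + 119 = 118)
J(f, o) = 137/3 (J(f, o) = 3 + (⅙)*4⁴ = 3 + (⅙)*256 = 3 + 128/3 = 137/3)
x = -211089
x - J(-92 - 1*154, z) = -211089 - 1*137/3 = -211089 - 137/3 = -633404/3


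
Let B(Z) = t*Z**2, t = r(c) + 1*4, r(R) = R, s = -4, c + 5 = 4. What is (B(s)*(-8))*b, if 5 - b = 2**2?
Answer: -384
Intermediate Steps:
c = -1 (c = -5 + 4 = -1)
t = 3 (t = -1 + 1*4 = -1 + 4 = 3)
B(Z) = 3*Z**2
b = 1 (b = 5 - 1*2**2 = 5 - 1*4 = 5 - 4 = 1)
(B(s)*(-8))*b = ((3*(-4)**2)*(-8))*1 = ((3*16)*(-8))*1 = (48*(-8))*1 = -384*1 = -384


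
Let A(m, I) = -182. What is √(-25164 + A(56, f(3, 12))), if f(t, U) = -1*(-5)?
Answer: I*√25346 ≈ 159.2*I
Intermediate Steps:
f(t, U) = 5
√(-25164 + A(56, f(3, 12))) = √(-25164 - 182) = √(-25346) = I*√25346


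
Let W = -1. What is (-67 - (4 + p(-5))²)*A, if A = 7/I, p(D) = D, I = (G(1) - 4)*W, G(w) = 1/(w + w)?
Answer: -136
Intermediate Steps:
G(w) = 1/(2*w)
I = 7/2 (I = ((½)/1 - 4)*(-1) = ((½)*1 - 4)*(-1) = (½ - 4)*(-1) = -7/2*(-1) = 7/2 ≈ 3.5000)
A = 2 (A = 7/(7/2) = 7*(2/7) = 2)
(-67 - (4 + p(-5))²)*A = (-67 - (4 - 5)²)*2 = (-67 - 1*(-1)²)*2 = (-67 - 1*1)*2 = (-67 - 1)*2 = -68*2 = -136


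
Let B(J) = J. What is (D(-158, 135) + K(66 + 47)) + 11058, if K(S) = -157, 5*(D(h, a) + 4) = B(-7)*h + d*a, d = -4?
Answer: 55051/5 ≈ 11010.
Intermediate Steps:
D(h, a) = -4 - 7*h/5 - 4*a/5 (D(h, a) = -4 + (-7*h - 4*a)/5 = -4 + (-7*h/5 - 4*a/5) = -4 - 7*h/5 - 4*a/5)
(D(-158, 135) + K(66 + 47)) + 11058 = ((-4 - 7/5*(-158) - 4/5*135) - 157) + 11058 = ((-4 + 1106/5 - 108) - 157) + 11058 = (546/5 - 157) + 11058 = -239/5 + 11058 = 55051/5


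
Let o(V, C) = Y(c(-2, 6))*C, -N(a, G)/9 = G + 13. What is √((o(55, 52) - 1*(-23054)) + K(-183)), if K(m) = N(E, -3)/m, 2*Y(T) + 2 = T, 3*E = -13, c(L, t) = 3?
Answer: √85882510/61 ≈ 151.92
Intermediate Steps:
E = -13/3 (E = (⅓)*(-13) = -13/3 ≈ -4.3333)
Y(T) = -1 + T/2
N(a, G) = -117 - 9*G (N(a, G) = -9*(G + 13) = -9*(13 + G) = -117 - 9*G)
o(V, C) = C/2 (o(V, C) = (-1 + (½)*3)*C = (-1 + 3/2)*C = C/2)
K(m) = -90/m (K(m) = (-117 - 9*(-3))/m = (-117 + 27)/m = -90/m)
√((o(55, 52) - 1*(-23054)) + K(-183)) = √(((½)*52 - 1*(-23054)) - 90/(-183)) = √((26 + 23054) - 90*(-1/183)) = √(23080 + 30/61) = √(1407910/61) = √85882510/61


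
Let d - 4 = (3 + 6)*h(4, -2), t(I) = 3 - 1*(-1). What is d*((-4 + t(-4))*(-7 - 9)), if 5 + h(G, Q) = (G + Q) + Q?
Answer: 0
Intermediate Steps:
t(I) = 4 (t(I) = 3 + 1 = 4)
h(G, Q) = -5 + G + 2*Q (h(G, Q) = -5 + ((G + Q) + Q) = -5 + (G + 2*Q) = -5 + G + 2*Q)
d = -41 (d = 4 + (3 + 6)*(-5 + 4 + 2*(-2)) = 4 + 9*(-5 + 4 - 4) = 4 + 9*(-5) = 4 - 45 = -41)
d*((-4 + t(-4))*(-7 - 9)) = -41*(-4 + 4)*(-7 - 9) = -0*(-16) = -41*0 = 0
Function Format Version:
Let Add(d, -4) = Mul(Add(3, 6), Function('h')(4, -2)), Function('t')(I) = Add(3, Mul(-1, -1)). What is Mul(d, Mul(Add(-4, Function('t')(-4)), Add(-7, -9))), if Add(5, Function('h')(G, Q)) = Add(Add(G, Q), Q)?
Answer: 0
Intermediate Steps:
Function('t')(I) = 4 (Function('t')(I) = Add(3, 1) = 4)
Function('h')(G, Q) = Add(-5, G, Mul(2, Q)) (Function('h')(G, Q) = Add(-5, Add(Add(G, Q), Q)) = Add(-5, Add(G, Mul(2, Q))) = Add(-5, G, Mul(2, Q)))
d = -41 (d = Add(4, Mul(Add(3, 6), Add(-5, 4, Mul(2, -2)))) = Add(4, Mul(9, Add(-5, 4, -4))) = Add(4, Mul(9, -5)) = Add(4, -45) = -41)
Mul(d, Mul(Add(-4, Function('t')(-4)), Add(-7, -9))) = Mul(-41, Mul(Add(-4, 4), Add(-7, -9))) = Mul(-41, Mul(0, -16)) = Mul(-41, 0) = 0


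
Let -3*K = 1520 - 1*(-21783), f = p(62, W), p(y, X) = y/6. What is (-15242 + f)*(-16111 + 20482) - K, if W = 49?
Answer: -199709542/3 ≈ -6.6570e+7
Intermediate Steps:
p(y, X) = y/6
f = 31/3 (f = (1/6)*62 = 31/3 ≈ 10.333)
K = -23303/3 (K = -(1520 - 1*(-21783))/3 = -(1520 + 21783)/3 = -1/3*23303 = -23303/3 ≈ -7767.7)
(-15242 + f)*(-16111 + 20482) - K = (-15242 + 31/3)*(-16111 + 20482) - 1*(-23303/3) = -45695/3*4371 + 23303/3 = -66577615 + 23303/3 = -199709542/3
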